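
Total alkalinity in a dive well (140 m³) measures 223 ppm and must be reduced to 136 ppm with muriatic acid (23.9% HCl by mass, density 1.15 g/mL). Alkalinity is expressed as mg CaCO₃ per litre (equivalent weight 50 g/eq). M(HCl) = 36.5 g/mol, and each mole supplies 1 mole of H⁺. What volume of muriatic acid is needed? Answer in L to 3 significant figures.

Volume: 140 m³ = 140,000 L.
Alkalinity to neutralize: (223 − 136) = 87 mg/L as CaCO₃ × 140,000 L = 12,180 g as CaCO₃.
Equivalents of H⁺ required: 12,180 ÷ 50 g/eq = 243.6 eq = 243.6 mol HCl.
Mass of HCl: 243.6 × 36.5 = 8891 g.
Mass of 23.9% solution: 8891 / 0.239 = 37,200 g.
Volume: 37,200 g ÷ 1.15 g/mL = 32,350 mL.

32.4 L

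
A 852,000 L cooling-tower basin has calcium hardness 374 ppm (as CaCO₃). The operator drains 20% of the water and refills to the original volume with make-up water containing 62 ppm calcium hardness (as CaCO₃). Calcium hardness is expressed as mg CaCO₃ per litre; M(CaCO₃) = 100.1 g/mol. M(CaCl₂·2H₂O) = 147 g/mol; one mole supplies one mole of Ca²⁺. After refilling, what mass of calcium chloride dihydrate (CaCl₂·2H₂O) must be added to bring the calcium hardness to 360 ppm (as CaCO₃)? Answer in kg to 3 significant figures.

After draining 20% and refilling: 374 × 0.80 + 62 × 0.20 = 311.6 ppm.
Deficit to target: 360 − 311.6 = 48.4 mg/L.
As CaCO₃: 48.4 mg/L × 852,000 L = 41,240 g; ÷ 100.1 = 412 mol Ca²⁺.
Mass: 412 × 147 = 60,560 g.

60.6 kg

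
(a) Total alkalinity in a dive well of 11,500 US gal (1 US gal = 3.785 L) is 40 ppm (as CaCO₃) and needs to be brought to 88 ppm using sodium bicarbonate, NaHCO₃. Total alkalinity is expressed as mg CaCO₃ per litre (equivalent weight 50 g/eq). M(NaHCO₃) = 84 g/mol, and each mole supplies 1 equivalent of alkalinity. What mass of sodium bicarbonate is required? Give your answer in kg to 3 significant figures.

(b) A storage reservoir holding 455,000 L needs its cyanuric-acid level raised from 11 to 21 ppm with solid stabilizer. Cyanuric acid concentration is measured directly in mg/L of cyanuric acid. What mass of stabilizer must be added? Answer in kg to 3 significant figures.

(a) Volume: 11,500 US gal × 3.785 L/gal = 43,528 L.
(a) Alkalinity to add: (88 − 40) = 48 mg/L as CaCO₃ × 43,528 L = 2089 g as CaCO₃.
(a) Equivalents: 2089 g ÷ 50 g/eq = 41.79 eq.
(a) NaHCO₃ supplies 1 eq per mole → 41.79 mol.
(a) Mass: 41.79 mol × 84 g/mol = 3510 g.

(b) CYA to add: (21 − 11) = 10 mg/L × 455,000 L = 4550 g cyanuric acid.

(a) 3.51 kg; (b) 4.55 kg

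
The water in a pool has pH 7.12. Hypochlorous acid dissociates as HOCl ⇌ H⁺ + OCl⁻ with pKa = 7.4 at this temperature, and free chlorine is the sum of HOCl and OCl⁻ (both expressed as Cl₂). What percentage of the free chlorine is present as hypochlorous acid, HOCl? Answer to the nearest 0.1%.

65.6%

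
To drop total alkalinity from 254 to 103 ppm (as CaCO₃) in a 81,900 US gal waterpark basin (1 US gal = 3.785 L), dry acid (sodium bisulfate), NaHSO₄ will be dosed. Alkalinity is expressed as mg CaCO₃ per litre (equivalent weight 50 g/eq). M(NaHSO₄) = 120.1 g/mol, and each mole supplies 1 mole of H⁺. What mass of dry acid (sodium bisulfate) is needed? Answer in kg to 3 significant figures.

Volume: 81,900 US gal × 3.785 L/gal = 309,992 L.
Alkalinity to neutralize: (254 − 103) = 151 mg/L as CaCO₃ × 309,992 L = 46,810 g as CaCO₃.
Equivalents of H⁺ required: 46,810 ÷ 50 g/eq = 936.2 eq = 936.2 mol NaHSO₄.
Mass of NaHSO₄: 936.2 × 120.1 = 112,400 g.

112 kg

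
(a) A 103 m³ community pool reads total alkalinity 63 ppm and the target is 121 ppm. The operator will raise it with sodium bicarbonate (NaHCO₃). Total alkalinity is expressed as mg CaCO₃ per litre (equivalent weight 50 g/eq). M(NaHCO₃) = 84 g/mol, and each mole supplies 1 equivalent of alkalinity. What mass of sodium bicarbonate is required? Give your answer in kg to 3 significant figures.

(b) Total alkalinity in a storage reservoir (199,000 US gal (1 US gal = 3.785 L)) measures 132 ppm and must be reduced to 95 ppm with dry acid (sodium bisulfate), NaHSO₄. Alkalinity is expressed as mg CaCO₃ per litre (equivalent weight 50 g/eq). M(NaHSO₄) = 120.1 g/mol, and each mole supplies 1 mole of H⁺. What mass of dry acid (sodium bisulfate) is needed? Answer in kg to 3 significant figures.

(a) Volume: 103 m³ = 103,000 L.
(a) Alkalinity to add: (121 − 63) = 58 mg/L as CaCO₃ × 103,000 L = 5974 g as CaCO₃.
(a) Equivalents: 5974 g ÷ 50 g/eq = 119.5 eq.
(a) NaHCO₃ supplies 1 eq per mole → 119.5 mol.
(a) Mass: 119.5 mol × 84 g/mol = 10,040 g.

(b) Volume: 199,000 US gal × 3.785 L/gal = 753,215 L.
(b) Alkalinity to neutralize: (132 − 95) = 37 mg/L as CaCO₃ × 753,215 L = 27,870 g as CaCO₃.
(b) Equivalents of H⁺ required: 27,870 ÷ 50 g/eq = 557.4 eq = 557.4 mol NaHSO₄.
(b) Mass of NaHSO₄: 557.4 × 120.1 = 66,940 g.

(a) 10.0 kg; (b) 66.9 kg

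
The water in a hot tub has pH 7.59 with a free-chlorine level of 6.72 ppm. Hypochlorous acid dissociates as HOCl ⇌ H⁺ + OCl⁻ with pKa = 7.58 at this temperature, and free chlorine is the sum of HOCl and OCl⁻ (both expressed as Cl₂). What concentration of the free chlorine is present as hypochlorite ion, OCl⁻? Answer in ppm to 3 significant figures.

[OCl⁻]/[HOCl] = 10^(pH − pKa) = 10^(7.59 − 7.58) = 10^0.01 = 1.023.
Fraction as HOCl = 1 / (1 + 1.023) = 0.4942.
OCl⁻ = (1 − 0.4942) × 6.72 ppm = 3.399 ppm.

3.40 ppm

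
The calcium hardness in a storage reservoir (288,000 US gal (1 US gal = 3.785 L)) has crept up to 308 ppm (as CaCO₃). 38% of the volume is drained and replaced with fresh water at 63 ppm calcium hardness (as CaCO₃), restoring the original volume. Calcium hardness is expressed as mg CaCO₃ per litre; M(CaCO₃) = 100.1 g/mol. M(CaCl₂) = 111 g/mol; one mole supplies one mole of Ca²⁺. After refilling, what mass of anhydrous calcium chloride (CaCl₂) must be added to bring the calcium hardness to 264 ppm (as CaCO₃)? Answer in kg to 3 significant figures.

59.4 kg

Volume: 288,000 US gal × 3.785 L/gal = 1,090,080 L.
After draining 38% and refilling: 308 × 0.62 + 63 × 0.38 = 214.9 ppm.
Deficit to target: 264 − 214.9 = 49.1 mg/L.
As CaCO₃: 49.1 mg/L × 1,090,080 L = 53,520 g; ÷ 100.1 = 534.7 mol Ca²⁺.
Mass: 534.7 × 111 = 59,350 g.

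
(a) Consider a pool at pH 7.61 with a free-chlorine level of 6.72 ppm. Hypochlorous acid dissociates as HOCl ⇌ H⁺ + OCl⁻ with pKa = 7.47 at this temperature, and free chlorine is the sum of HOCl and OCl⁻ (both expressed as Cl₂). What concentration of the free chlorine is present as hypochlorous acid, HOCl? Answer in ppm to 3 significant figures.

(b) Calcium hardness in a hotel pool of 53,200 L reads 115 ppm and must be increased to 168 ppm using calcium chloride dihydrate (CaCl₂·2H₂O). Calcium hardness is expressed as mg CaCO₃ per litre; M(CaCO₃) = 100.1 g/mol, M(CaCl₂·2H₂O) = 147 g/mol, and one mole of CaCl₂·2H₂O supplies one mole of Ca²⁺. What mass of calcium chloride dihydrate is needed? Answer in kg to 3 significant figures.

(a) 2.82 ppm; (b) 4.14 kg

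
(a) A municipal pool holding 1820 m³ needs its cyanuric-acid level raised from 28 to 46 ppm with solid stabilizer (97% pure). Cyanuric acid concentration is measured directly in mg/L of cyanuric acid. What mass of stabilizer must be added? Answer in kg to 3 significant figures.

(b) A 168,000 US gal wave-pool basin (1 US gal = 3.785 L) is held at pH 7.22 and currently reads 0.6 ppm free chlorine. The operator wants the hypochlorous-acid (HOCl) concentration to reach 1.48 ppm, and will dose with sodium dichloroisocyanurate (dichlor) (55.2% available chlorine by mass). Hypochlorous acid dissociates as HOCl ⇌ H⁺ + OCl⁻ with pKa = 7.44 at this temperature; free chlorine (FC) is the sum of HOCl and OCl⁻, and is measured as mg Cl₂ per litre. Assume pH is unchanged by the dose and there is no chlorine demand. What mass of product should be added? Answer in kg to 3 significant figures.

(a) Volume: 1820 m³ = 1,820,000 L.
(a) CYA to add: (46 − 28) = 18 mg/L × 1,820,000 L = 32,760 g cyanuric acid.
(a) At 97% purity: 32,760 / 0.97 = 33,770 g product.

(b) Volume: 168,000 US gal × 3.785 L/gal = 635,880 L.
(b) [OCl⁻]/[HOCl] = 10^(pH − pKa) = 10^(7.22 − 7.44) = 0.6026; fraction as HOCl = 1/(1 + 0.6026) = 0.624.
(b) Free chlorine required for 1.48 ppm HOCl: 1.48 / 0.624 = 2.372 ppm.
(b) FC to add: 2.372 − 0.6 = 1.772 mg/L as Cl₂.
(b) Cl₂ equivalent: 1.772 mg/L × 635,880 L = 1127 g.
(b) Product at 55.2% available Cl: 1127 / 0.552 = 2041 g.

(a) 33.8 kg; (b) 2.04 kg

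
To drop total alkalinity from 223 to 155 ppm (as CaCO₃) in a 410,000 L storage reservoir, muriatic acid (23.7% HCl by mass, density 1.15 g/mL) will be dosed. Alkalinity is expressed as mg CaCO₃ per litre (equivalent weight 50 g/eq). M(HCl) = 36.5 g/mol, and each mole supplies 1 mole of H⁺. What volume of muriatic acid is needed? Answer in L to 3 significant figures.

Alkalinity to neutralize: (223 − 155) = 68 mg/L as CaCO₃ × 410,000 L = 27,880 g as CaCO₃.
Equivalents of H⁺ required: 27,880 ÷ 50 g/eq = 557.6 eq = 557.6 mol HCl.
Mass of HCl: 557.6 × 36.5 = 20,350 g.
Mass of 23.7% solution: 20,350 / 0.237 = 85,880 g.
Volume: 85,880 g ÷ 1.15 g/mL = 74,670 mL.

74.7 L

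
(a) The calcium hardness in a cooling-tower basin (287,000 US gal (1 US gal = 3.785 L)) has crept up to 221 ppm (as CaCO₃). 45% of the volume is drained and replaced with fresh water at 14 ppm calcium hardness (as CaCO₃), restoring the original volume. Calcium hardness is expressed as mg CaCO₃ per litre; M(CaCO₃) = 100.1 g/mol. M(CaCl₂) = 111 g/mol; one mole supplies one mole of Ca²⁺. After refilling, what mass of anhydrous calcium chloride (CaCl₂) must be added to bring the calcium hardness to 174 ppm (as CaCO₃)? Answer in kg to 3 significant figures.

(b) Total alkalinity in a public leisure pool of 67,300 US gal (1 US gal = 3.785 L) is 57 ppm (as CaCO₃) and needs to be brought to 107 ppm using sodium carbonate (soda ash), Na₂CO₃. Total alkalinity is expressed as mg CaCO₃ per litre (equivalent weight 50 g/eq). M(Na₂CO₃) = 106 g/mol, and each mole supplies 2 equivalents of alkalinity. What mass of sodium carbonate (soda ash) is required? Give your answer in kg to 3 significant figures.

(a) Volume: 287,000 US gal × 3.785 L/gal = 1,086,295 L.
(a) After draining 45% and refilling: 221 × 0.55 + 14 × 0.45 = 127.85 ppm.
(a) Deficit to target: 174 − 127.85 = 46.15 mg/L.
(a) As CaCO₃: 46.15 mg/L × 1,086,295 L = 50,130 g; ÷ 100.1 = 500.8 mol Ca²⁺.
(a) Mass: 500.8 × 111 = 55,590 g.

(b) Volume: 67,300 US gal × 3.785 L/gal = 254,730 L.
(b) Alkalinity to add: (107 − 57) = 50 mg/L as CaCO₃ × 254,730 L = 12,740 g as CaCO₃.
(b) Equivalents: 12,740 g ÷ 50 g/eq = 254.7 eq.
(b) Each mole of Na₂CO₃ supplies 2 eq, so 254.7 / 2 = 127.4 mol.
(b) Mass: 127.4 mol × 106 g/mol = 13,500 g.

(a) 55.6 kg; (b) 13.5 kg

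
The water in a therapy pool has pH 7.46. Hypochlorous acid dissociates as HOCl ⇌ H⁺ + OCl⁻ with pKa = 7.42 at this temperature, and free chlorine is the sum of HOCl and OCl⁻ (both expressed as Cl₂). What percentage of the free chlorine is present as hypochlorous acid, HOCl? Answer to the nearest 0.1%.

47.7%

[OCl⁻]/[HOCl] = 10^(pH − pKa) = 10^(7.46 − 7.42) = 10^0.04 = 1.096.
Fraction as HOCl = 1 / (1 + 1.096) = 0.477.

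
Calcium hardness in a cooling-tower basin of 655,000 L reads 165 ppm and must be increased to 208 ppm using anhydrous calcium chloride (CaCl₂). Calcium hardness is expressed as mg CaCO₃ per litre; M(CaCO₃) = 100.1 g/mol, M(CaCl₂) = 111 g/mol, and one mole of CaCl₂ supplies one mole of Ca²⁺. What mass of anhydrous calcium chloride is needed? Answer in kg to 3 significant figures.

Hardness to add: (208 − 165) = 43 mg/L as CaCO₃ × 655,000 L = 28,160 g as CaCO₃.
Moles of Ca²⁺ (1 mol Ca²⁺ ≡ 1 mol CaCO₃): 28,160 / 100.1 g/mol = 281.4 mol.
Mass of CaCl₂: 281.4 × 111 = 31,230 g.

31.2 kg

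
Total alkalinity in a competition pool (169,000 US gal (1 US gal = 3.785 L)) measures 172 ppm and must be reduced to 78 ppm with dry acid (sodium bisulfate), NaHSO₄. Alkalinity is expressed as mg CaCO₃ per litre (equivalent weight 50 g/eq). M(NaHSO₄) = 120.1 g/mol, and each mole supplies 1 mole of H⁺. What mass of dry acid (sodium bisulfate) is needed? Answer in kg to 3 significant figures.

Volume: 169,000 US gal × 3.785 L/gal = 639,665 L.
Alkalinity to neutralize: (172 − 78) = 94 mg/L as CaCO₃ × 639,665 L = 60,130 g as CaCO₃.
Equivalents of H⁺ required: 60,130 ÷ 50 g/eq = 1203 eq = 1203 mol NaHSO₄.
Mass of NaHSO₄: 1203 × 120.1 = 144,400 g.

144 kg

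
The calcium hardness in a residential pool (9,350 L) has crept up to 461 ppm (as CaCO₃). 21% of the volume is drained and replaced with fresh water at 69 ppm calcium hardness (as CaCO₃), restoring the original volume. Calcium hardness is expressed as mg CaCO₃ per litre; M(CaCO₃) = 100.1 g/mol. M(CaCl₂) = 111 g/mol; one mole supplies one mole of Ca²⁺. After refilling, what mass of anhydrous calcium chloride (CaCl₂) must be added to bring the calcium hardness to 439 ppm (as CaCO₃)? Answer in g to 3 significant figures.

625 g

After draining 21% and refilling: 461 × 0.79 + 69 × 0.21 = 378.68 ppm.
Deficit to target: 439 − 378.68 = 60.32 mg/L.
As CaCO₃: 60.32 mg/L × 9,350 L = 564 g; ÷ 100.1 = 5.634 mol Ca²⁺.
Mass: 5.634 × 111 = 625.4 g.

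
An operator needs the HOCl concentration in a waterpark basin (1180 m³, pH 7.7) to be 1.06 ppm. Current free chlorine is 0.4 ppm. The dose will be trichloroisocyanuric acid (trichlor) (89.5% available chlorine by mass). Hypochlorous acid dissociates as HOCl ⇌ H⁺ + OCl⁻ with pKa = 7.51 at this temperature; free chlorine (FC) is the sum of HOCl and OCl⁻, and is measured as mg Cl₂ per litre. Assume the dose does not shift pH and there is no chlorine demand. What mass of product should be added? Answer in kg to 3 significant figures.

3.03 kg

Volume: 1180 m³ = 1,180,000 L.
[OCl⁻]/[HOCl] = 10^(pH − pKa) = 10^(7.7 − 7.51) = 1.549; fraction as HOCl = 1/(1 + 1.549) = 0.3923.
Free chlorine required for 1.06 ppm HOCl: 1.06 / 0.3923 = 2.702 ppm.
FC to add: 2.702 − 0.4 = 2.302 mg/L as Cl₂.
Cl₂ equivalent: 2.302 mg/L × 1,180,000 L = 2716 g.
Product at 89.5% available Cl: 2716 / 0.895 = 3035 g.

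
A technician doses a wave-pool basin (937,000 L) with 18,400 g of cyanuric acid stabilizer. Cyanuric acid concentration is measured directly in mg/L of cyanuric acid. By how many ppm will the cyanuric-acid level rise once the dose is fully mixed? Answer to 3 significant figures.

19.6 ppm

Rise: 18,400 g / 937,000 L × 1000 = 19.64 mg/L.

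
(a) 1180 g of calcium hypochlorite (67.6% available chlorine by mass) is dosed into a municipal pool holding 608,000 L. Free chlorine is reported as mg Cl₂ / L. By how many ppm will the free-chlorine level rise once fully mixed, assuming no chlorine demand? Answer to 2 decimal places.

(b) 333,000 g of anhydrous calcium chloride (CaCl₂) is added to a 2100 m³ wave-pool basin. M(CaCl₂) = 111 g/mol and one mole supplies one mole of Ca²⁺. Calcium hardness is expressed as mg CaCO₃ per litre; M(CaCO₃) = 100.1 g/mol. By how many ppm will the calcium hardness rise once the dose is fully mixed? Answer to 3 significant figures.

(a) Available chlorine delivered: 1180 g × 0.676 = 797.7 g as Cl₂.
(a) Concentration rise: 797.7 g / 608,000 L = 1.312 mg/L = 1.31 ppm.

(b) Volume: 2100 m³ = 2,100,000 L.
(b) Moles of Ca²⁺: 333,000 g ÷ 111 g/mol = 3000 mol.
(b) As CaCO₃: 3000 mol × 100.1 g/mol = 300,300 g.
(b) Rise: 300,300 g / 2,100,000 L × 1000 = 143 mg/L.

(a) 1.31 ppm; (b) 143 ppm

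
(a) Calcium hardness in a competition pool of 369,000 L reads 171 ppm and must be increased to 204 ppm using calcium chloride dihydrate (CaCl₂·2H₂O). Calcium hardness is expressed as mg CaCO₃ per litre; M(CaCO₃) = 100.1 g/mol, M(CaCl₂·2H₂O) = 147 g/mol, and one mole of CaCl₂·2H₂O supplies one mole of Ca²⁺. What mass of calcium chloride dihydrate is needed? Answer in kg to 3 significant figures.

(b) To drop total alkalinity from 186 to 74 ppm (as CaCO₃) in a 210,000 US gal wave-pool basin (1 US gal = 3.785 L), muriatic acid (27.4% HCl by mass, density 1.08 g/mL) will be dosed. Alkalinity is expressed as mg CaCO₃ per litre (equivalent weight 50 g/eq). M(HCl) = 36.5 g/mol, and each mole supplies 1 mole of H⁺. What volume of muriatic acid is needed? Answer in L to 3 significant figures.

(a) Hardness to add: (204 − 171) = 33 mg/L as CaCO₃ × 369,000 L = 12,180 g as CaCO₃.
(a) Moles of Ca²⁺ (1 mol Ca²⁺ ≡ 1 mol CaCO₃): 12,180 / 100.1 g/mol = 121.6 mol.
(a) Mass of CaCl₂·2H₂O: 121.6 × 147 = 17,880 g.

(b) Volume: 210,000 US gal × 3.785 L/gal = 794,850 L.
(b) Alkalinity to neutralize: (186 − 74) = 112 mg/L as CaCO₃ × 794,850 L = 89,020 g as CaCO₃.
(b) Equivalents of H⁺ required: 89,020 ÷ 50 g/eq = 1780 eq = 1780 mol HCl.
(b) Mass of HCl: 1780 × 36.5 = 64,990 g.
(b) Mass of 27.4% solution: 64,990 / 0.274 = 237,200 g.
(b) Volume: 237,200 g ÷ 1.08 g/mL = 219,600 mL.

(a) 17.9 kg; (b) 220 L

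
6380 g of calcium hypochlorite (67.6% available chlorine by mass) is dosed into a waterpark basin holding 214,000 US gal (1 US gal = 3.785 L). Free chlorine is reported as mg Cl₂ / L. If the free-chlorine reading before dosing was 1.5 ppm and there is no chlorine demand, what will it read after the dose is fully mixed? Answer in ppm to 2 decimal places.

6.82 ppm

Volume: 214,000 US gal × 3.785 L/gal = 809,990 L.
Available chlorine delivered: 6380 g × 0.676 = 4313 g as Cl₂.
Concentration rise: 4313 g / 809,990 L = 5.325 mg/L = 5.32 ppm.
Final FC: 1.5 + 5.32 = 6.82 ppm.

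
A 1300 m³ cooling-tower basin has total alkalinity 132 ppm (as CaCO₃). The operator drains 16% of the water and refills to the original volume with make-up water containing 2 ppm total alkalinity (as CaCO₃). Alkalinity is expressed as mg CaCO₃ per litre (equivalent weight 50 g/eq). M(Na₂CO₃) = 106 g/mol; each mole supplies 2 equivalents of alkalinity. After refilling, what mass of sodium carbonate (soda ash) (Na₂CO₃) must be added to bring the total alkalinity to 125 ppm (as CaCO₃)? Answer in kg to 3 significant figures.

19.0 kg

Volume: 1300 m³ = 1,300,000 L.
After draining 16% and refilling: 132 × 0.84 + 2 × 0.16 = 111.2 ppm.
Deficit to target: 125 − 111.2 = 13.8 mg/L.
As CaCO₃: 13.8 mg/L × 1,300,000 L = 17,940 g; ÷ 50 g/eq ÷ 2 = 179.4 mol Na₂CO₃.
Mass: 179.4 × 106 = 19,020 g.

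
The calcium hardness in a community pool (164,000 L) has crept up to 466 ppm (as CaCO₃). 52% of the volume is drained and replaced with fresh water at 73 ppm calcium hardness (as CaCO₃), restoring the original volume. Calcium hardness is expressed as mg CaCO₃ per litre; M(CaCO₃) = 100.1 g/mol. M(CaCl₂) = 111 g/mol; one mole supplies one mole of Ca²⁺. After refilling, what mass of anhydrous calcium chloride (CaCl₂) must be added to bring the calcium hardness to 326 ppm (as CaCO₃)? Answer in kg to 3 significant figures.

11.7 kg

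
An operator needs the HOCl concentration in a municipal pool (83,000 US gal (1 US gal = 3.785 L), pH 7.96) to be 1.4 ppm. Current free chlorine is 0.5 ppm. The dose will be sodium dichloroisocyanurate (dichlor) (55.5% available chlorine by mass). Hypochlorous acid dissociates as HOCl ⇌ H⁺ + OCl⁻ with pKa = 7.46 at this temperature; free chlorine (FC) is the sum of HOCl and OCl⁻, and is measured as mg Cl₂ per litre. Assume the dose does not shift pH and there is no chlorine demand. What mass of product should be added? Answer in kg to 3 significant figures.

Volume: 83,000 US gal × 3.785 L/gal = 314,155 L.
[OCl⁻]/[HOCl] = 10^(pH − pKa) = 10^(7.96 − 7.46) = 3.162; fraction as HOCl = 1/(1 + 3.162) = 0.2403.
Free chlorine required for 1.4 ppm HOCl: 1.4 / 0.2403 = 5.827 ppm.
FC to add: 5.827 − 0.5 = 5.327 mg/L as Cl₂.
Cl₂ equivalent: 5.327 mg/L × 314,155 L = 1674 g.
Product at 55.5% available Cl: 1674 / 0.555 = 3015 g.

3.02 kg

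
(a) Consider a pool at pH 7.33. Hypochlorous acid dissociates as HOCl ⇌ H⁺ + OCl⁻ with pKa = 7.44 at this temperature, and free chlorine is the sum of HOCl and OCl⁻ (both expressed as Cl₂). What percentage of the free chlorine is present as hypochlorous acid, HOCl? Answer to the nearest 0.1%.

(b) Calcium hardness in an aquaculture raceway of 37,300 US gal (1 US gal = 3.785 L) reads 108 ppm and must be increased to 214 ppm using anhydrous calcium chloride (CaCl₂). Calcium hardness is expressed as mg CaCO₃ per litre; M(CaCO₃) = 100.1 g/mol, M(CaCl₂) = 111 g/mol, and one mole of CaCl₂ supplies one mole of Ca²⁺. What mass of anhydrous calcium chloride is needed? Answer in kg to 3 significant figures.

(a) 56.3%; (b) 16.6 kg

(a) [OCl⁻]/[HOCl] = 10^(pH − pKa) = 10^(7.33 − 7.44) = 10^-0.11 = 0.7762.
(a) Fraction as HOCl = 1 / (1 + 0.7762) = 0.563.

(b) Volume: 37,300 US gal × 3.785 L/gal = 141,180 L.
(b) Hardness to add: (214 − 108) = 106 mg/L as CaCO₃ × 141,180 L = 14,970 g as CaCO₃.
(b) Moles of Ca²⁺ (1 mol Ca²⁺ ≡ 1 mol CaCO₃): 14,970 / 100.1 g/mol = 149.5 mol.
(b) Mass of CaCl₂: 149.5 × 111 = 16,590 g.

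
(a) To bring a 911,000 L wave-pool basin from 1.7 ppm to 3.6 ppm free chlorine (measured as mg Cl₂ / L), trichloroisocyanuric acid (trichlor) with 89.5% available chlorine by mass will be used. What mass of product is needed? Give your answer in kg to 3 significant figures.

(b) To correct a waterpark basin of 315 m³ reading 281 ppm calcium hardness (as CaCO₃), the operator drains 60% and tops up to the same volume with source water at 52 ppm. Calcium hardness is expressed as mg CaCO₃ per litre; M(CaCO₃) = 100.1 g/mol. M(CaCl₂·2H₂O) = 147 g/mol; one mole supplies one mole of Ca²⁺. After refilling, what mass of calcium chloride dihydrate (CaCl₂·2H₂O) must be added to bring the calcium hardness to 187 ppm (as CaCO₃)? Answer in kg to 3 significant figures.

(a) Chlorine deficit: 3.6 − 1.7 = 1.9 ppm = 1.9 mg/L as Cl₂.
(a) Cl₂ equivalent needed: 1.9 mg/L × 911,000 L = 1,731,000 mg = 1731 g.
(a) Product at 89.5% available chlorine: 1731 / 0.895 = 1934 g.

(b) Volume: 315 m³ = 315,000 L.
(b) After draining 60% and refilling: 281 × 0.40 + 52 × 0.60 = 143.6 ppm.
(b) Deficit to target: 187 − 143.6 = 43.4 mg/L.
(b) As CaCO₃: 43.4 mg/L × 315,000 L = 13,670 g; ÷ 100.1 = 136.6 mol Ca²⁺.
(b) Mass: 136.6 × 147 = 20,080 g.

(a) 1.93 kg; (b) 20.1 kg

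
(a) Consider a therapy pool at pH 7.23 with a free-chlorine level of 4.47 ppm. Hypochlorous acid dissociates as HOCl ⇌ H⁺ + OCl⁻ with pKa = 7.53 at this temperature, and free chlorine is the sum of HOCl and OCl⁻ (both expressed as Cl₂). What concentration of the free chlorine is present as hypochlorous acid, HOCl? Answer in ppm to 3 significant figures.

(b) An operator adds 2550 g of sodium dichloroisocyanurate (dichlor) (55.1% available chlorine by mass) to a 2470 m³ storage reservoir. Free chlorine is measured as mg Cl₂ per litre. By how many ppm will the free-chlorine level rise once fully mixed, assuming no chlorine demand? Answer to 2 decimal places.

(a) 2.98 ppm; (b) 0.57 ppm

(a) [OCl⁻]/[HOCl] = 10^(pH − pKa) = 10^(7.23 − 7.53) = 10^-0.30 = 0.5012.
(a) Fraction as HOCl = 1 / (1 + 0.5012) = 0.6661.
(a) HOCl = 0.6661 × 4.47 ppm = 2.978 ppm.

(b) Volume: 2470 m³ = 2,470,000 L.
(b) Available chlorine delivered: 2550 g × 0.551 = 1405 g as Cl₂.
(b) Concentration rise: 1405 g / 2,470,000 L = 0.5688 mg/L = 0.57 ppm.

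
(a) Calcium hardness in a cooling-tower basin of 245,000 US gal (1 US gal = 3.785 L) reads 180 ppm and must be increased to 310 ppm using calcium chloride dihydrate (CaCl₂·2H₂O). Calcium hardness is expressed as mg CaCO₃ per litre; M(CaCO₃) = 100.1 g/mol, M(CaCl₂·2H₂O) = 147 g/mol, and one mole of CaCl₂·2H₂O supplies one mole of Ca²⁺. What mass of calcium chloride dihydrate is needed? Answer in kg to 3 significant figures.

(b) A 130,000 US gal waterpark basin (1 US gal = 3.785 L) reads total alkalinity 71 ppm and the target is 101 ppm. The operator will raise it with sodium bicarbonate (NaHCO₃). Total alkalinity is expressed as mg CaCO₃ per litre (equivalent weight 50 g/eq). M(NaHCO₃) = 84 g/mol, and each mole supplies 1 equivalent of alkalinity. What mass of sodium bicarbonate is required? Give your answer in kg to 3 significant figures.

(a) 177 kg; (b) 24.8 kg

(a) Volume: 245,000 US gal × 3.785 L/gal = 927,325 L.
(a) Hardness to add: (310 − 180) = 130 mg/L as CaCO₃ × 927,325 L = 120,600 g as CaCO₃.
(a) Moles of Ca²⁺ (1 mol Ca²⁺ ≡ 1 mol CaCO₃): 120,600 / 100.1 g/mol = 1204 mol.
(a) Mass of CaCl₂·2H₂O: 1204 × 147 = 177,000 g.

(b) Volume: 130,000 US gal × 3.785 L/gal = 492,050 L.
(b) Alkalinity to add: (101 − 71) = 30 mg/L as CaCO₃ × 492,050 L = 14,760 g as CaCO₃.
(b) Equivalents: 14,760 g ÷ 50 g/eq = 295.2 eq.
(b) NaHCO₃ supplies 1 eq per mole → 295.2 mol.
(b) Mass: 295.2 mol × 84 g/mol = 24,800 g.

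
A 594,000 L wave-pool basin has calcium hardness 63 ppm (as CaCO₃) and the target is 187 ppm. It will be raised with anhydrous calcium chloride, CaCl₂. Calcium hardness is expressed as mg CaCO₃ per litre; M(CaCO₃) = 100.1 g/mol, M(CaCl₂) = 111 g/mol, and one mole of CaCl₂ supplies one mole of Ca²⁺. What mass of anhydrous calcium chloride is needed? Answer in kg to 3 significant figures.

Hardness to add: (187 − 63) = 124 mg/L as CaCO₃ × 594,000 L = 73,660 g as CaCO₃.
Moles of Ca²⁺ (1 mol Ca²⁺ ≡ 1 mol CaCO₃): 73,660 / 100.1 g/mol = 735.8 mol.
Mass of CaCl₂: 735.8 × 111 = 81,680 g.

81.7 kg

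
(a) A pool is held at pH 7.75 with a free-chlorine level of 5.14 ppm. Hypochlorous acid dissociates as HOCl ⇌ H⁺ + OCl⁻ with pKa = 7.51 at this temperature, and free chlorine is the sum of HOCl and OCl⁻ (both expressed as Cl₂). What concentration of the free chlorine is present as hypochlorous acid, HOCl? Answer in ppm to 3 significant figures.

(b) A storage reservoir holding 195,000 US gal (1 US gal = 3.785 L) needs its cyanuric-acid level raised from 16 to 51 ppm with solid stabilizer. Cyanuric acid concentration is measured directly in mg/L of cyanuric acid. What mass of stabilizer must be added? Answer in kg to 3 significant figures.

(a) [OCl⁻]/[HOCl] = 10^(pH − pKa) = 10^(7.75 − 7.51) = 10^0.24 = 1.738.
(a) Fraction as HOCl = 1 / (1 + 1.738) = 0.3653.
(a) HOCl = 0.3653 × 5.14 ppm = 1.877 ppm.

(b) Volume: 195,000 US gal × 3.785 L/gal = 738,075 L.
(b) CYA to add: (51 − 16) = 35 mg/L × 738,075 L = 25,830 g cyanuric acid.

(a) 1.88 ppm; (b) 25.8 kg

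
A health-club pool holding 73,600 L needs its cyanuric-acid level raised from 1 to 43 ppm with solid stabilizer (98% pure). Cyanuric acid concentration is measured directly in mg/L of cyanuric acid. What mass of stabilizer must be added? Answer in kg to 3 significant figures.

3.15 kg

CYA to add: (43 − 1) = 42 mg/L × 73,600 L = 3091 g cyanuric acid.
At 98% purity: 3091 / 0.98 = 3154 g product.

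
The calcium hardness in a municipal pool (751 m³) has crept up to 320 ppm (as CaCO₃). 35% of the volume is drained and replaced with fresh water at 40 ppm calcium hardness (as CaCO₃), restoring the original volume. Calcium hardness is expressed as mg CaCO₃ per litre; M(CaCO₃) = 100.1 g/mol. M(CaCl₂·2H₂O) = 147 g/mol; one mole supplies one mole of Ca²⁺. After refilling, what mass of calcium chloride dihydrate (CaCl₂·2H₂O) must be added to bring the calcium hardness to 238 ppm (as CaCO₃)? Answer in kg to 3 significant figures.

17.6 kg

Volume: 751 m³ = 751,000 L.
After draining 35% and refilling: 320 × 0.65 + 40 × 0.35 = 222 ppm.
Deficit to target: 238 − 222 = 16 mg/L.
As CaCO₃: 16 mg/L × 751,000 L = 12,020 g; ÷ 100.1 = 120 mol Ca²⁺.
Mass: 120 × 147 = 17,650 g.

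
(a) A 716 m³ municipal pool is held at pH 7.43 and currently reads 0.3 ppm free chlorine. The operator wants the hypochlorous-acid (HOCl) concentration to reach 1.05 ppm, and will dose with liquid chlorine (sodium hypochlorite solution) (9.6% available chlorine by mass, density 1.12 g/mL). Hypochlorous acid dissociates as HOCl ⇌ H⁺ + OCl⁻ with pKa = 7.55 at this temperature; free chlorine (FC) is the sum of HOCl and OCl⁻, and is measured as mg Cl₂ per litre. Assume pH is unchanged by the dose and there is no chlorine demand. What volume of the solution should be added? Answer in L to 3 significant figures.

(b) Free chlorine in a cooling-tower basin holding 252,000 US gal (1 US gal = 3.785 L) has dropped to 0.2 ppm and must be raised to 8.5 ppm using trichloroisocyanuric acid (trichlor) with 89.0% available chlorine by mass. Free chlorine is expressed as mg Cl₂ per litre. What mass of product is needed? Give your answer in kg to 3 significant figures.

(a) Volume: 716 m³ = 716,000 L.
(a) [OCl⁻]/[HOCl] = 10^(pH − pKa) = 10^(7.43 − 7.55) = 0.7586; fraction as HOCl = 1/(1 + 0.7586) = 0.5686.
(a) Free chlorine required for 1.05 ppm HOCl: 1.05 / 0.5686 = 1.847 ppm.
(a) FC to add: 1.847 − 0.3 = 1.547 mg/L as Cl₂.
(a) Cl₂ equivalent: 1.547 mg/L × 716,000 L = 1107 g.
(a) Product at 9.6% available Cl: 1107 / 0.096 = 11,530 g.
(a) Volume: 11,530 g ÷ 1.12 g/mL = 10,300 mL.

(b) Volume: 252,000 US gal × 3.785 L/gal = 953,820 L.
(b) Chlorine deficit: 8.5 − 0.2 = 8.3 ppm = 8.3 mg/L as Cl₂.
(b) Cl₂ equivalent needed: 8.3 mg/L × 953,820 L = 7,917,000 mg = 7917 g.
(b) Product at 89.0% available chlorine: 7917 / 0.89 = 8895 g.

(a) 10.3 L; (b) 8.90 kg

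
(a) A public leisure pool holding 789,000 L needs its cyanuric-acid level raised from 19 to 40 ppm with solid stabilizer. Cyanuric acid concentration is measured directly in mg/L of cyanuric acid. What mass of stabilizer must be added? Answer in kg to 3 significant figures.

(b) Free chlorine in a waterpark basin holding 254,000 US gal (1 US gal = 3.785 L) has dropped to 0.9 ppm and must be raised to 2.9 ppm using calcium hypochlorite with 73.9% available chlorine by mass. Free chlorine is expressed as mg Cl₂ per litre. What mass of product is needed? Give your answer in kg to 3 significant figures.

(a) 16.6 kg; (b) 2.60 kg

(a) CYA to add: (40 − 19) = 21 mg/L × 789,000 L = 16,570 g cyanuric acid.

(b) Volume: 254,000 US gal × 3.785 L/gal = 961,390 L.
(b) Chlorine deficit: 2.9 − 0.9 = 2 ppm = 2 mg/L as Cl₂.
(b) Cl₂ equivalent needed: 2 mg/L × 961,390 L = 1,923,000 mg = 1923 g.
(b) Product at 73.9% available chlorine: 1923 / 0.739 = 2602 g.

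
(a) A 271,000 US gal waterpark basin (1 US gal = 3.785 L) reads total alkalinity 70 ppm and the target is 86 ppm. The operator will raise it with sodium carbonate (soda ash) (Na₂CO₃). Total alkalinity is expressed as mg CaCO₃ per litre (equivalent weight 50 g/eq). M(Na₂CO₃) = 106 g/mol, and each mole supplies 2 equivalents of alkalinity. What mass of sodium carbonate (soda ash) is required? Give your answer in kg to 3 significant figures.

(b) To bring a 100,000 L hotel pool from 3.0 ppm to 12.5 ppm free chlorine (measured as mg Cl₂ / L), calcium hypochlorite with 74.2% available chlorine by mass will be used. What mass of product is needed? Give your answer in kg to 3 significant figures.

(a) 17.4 kg; (b) 1.28 kg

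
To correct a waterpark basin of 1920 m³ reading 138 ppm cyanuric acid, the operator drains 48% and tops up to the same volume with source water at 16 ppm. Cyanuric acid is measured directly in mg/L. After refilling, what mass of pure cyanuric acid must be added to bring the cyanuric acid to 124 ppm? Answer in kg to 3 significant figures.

85.6 kg

Volume: 1920 m³ = 1,920,000 L.
After draining 48% and refilling: 138 × 0.52 + 16 × 0.48 = 79.44 ppm.
Deficit to target: 124 − 79.44 = 44.56 mg/L.
Mass: 44.56 mg/L × 1,920,000 L = 85,560 g cyanuric acid.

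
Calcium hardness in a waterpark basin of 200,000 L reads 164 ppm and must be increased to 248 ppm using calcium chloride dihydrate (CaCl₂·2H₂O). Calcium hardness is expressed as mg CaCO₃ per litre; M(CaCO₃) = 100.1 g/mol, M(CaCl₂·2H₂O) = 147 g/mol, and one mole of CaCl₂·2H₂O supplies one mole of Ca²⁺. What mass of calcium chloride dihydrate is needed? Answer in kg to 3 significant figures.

Hardness to add: (248 − 164) = 84 mg/L as CaCO₃ × 200,000 L = 16,800 g as CaCO₃.
Moles of Ca²⁺ (1 mol Ca²⁺ ≡ 1 mol CaCO₃): 16,800 / 100.1 g/mol = 167.8 mol.
Mass of CaCl₂·2H₂O: 167.8 × 147 = 24,670 g.

24.7 kg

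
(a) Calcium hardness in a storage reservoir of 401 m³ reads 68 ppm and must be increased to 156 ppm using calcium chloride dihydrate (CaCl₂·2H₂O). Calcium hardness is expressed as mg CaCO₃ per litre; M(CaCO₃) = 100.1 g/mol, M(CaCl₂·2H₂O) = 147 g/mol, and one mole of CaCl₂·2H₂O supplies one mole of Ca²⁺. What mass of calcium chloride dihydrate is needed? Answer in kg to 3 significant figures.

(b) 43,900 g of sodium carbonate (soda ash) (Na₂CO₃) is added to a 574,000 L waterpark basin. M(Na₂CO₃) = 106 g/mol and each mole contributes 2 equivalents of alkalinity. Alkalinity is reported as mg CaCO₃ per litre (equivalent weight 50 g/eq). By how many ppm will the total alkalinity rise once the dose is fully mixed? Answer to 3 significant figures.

(a) 51.8 kg; (b) 72.2 ppm

(a) Volume: 401 m³ = 401,000 L.
(a) Hardness to add: (156 − 68) = 88 mg/L as CaCO₃ × 401,000 L = 35,290 g as CaCO₃.
(a) Moles of Ca²⁺ (1 mol Ca²⁺ ≡ 1 mol CaCO₃): 35,290 / 100.1 g/mol = 352.5 mol.
(a) Mass of CaCl₂·2H₂O: 352.5 × 147 = 51,820 g.

(b) Moles of Na₂CO₃: 43,900 g ÷ 106 g/mol = 414.2 mol → 828.3 eq of alkalinity.
(b) As CaCO₃: 828.3 eq × 50 g/eq = 41,420 g.
(b) Rise: 41,420 g / 574,000 L × 1000 = 72.15 mg/L.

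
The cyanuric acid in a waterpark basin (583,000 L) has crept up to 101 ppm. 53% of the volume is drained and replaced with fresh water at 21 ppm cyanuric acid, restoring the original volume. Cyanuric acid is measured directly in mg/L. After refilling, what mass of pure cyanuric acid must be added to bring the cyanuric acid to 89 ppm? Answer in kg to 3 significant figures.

17.7 kg

After draining 53% and refilling: 101 × 0.47 + 21 × 0.53 = 58.6 ppm.
Deficit to target: 89 − 58.6 = 30.4 mg/L.
Mass: 30.4 mg/L × 583,000 L = 17,720 g cyanuric acid.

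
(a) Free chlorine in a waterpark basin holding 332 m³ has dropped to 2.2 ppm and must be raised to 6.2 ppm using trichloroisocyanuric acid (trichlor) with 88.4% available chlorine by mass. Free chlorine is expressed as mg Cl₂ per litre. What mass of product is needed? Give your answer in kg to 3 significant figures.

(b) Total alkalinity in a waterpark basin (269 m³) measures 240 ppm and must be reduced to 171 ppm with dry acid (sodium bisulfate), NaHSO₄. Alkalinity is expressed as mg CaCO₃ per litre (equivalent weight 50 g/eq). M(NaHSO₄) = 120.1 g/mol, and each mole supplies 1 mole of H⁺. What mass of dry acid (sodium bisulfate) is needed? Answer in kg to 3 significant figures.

(a) Volume: 332 m³ = 332,000 L.
(a) Chlorine deficit: 6.2 − 2.2 = 4 ppm = 4 mg/L as Cl₂.
(a) Cl₂ equivalent needed: 4 mg/L × 332,000 L = 1,328,000 mg = 1328 g.
(a) Product at 88.4% available chlorine: 1328 / 0.884 = 1502 g.

(b) Volume: 269 m³ = 269,000 L.
(b) Alkalinity to neutralize: (240 − 171) = 69 mg/L as CaCO₃ × 269,000 L = 18,560 g as CaCO₃.
(b) Equivalents of H⁺ required: 18,560 ÷ 50 g/eq = 371.2 eq = 371.2 mol NaHSO₄.
(b) Mass of NaHSO₄: 371.2 × 120.1 = 44,580 g.

(a) 1.50 kg; (b) 44.6 kg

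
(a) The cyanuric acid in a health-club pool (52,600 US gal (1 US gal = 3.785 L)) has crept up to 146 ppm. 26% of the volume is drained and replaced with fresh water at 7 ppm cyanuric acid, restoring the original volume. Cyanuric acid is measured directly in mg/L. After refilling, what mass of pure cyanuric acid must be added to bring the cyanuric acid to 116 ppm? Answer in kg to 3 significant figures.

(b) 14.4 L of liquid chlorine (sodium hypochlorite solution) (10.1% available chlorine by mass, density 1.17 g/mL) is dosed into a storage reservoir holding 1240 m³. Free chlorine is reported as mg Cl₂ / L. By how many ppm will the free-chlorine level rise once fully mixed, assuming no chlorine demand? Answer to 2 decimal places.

(a) 1.22 kg; (b) 1.37 ppm

(a) Volume: 52,600 US gal × 3.785 L/gal = 199,091 L.
(a) After draining 26% and refilling: 146 × 0.74 + 7 × 0.26 = 109.86 ppm.
(a) Deficit to target: 116 − 109.86 = 6.14 mg/L.
(a) Mass: 6.14 mg/L × 199,091 L = 1222 g cyanuric acid.

(b) Volume: 1240 m³ = 1,240,000 L.
(b) Mass of solution: 14.4 L × 1000 mL/L × 1.17 g/mL = 16,850 g.
(b) Available chlorine delivered: 16,850 g × 0.101 = 1702 g as Cl₂.
(b) Concentration rise: 1702 g / 1,240,000 L = 1.372 mg/L = 1.37 ppm.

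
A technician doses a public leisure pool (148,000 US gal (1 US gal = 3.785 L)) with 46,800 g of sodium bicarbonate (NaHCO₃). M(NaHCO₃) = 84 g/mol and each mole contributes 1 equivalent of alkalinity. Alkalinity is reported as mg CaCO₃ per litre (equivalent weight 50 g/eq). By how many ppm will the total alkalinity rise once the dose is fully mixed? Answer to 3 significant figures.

49.7 ppm

Volume: 148,000 US gal × 3.785 L/gal = 560,180 L.
Moles of NaHCO₃: 46,800 g ÷ 84 g/mol = 557.1 mol → 557.1 eq of alkalinity.
As CaCO₃: 557.1 eq × 50 g/eq = 27,860 g.
Rise: 27,860 g / 560,180 L × 1000 = 49.73 mg/L.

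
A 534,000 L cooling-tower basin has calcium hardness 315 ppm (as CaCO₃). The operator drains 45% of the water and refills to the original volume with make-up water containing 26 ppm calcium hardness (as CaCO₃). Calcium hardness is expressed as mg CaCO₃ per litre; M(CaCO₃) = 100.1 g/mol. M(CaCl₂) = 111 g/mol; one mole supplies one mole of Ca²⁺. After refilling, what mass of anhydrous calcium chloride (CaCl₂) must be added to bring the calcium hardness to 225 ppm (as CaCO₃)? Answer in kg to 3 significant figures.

23.7 kg

After draining 45% and refilling: 315 × 0.55 + 26 × 0.45 = 184.95 ppm.
Deficit to target: 225 − 184.95 = 40.05 mg/L.
As CaCO₃: 40.05 mg/L × 534,000 L = 21,390 g; ÷ 100.1 = 213.7 mol Ca²⁺.
Mass: 213.7 × 111 = 23,720 g.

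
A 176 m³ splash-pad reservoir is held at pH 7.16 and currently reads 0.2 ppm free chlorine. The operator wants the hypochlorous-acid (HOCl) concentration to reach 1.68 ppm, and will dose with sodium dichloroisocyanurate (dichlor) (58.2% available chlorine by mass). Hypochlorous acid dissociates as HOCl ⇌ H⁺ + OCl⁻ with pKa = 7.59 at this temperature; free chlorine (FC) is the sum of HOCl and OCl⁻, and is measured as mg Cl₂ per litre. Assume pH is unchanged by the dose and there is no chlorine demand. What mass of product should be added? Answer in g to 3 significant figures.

636 g

Volume: 176 m³ = 176,000 L.
[OCl⁻]/[HOCl] = 10^(pH − pKa) = 10^(7.16 − 7.59) = 0.3715; fraction as HOCl = 1/(1 + 0.3715) = 0.7291.
Free chlorine required for 1.68 ppm HOCl: 1.68 / 0.7291 = 2.304 ppm.
FC to add: 2.304 − 0.2 = 2.104 mg/L as Cl₂.
Cl₂ equivalent: 2.104 mg/L × 176,000 L = 370.3 g.
Product at 58.2% available Cl: 370.3 / 0.582 = 636.3 g.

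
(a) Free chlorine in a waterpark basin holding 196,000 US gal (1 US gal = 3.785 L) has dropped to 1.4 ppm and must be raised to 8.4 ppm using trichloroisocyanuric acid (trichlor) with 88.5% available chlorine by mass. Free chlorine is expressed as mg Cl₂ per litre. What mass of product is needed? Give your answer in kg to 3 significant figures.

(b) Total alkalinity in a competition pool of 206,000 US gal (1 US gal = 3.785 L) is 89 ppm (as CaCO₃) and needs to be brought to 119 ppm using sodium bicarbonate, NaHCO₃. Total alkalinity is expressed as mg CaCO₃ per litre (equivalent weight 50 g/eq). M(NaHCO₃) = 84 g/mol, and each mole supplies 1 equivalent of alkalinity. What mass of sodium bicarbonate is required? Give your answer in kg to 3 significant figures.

(a) Volume: 196,000 US gal × 3.785 L/gal = 741,860 L.
(a) Chlorine deficit: 8.4 − 1.4 = 7 ppm = 7 mg/L as Cl₂.
(a) Cl₂ equivalent needed: 7 mg/L × 741,860 L = 5,193,000 mg = 5193 g.
(a) Product at 88.5% available chlorine: 5193 / 0.885 = 5868 g.

(b) Volume: 206,000 US gal × 3.785 L/gal = 779,710 L.
(b) Alkalinity to add: (119 − 89) = 30 mg/L as CaCO₃ × 779,710 L = 23,390 g as CaCO₃.
(b) Equivalents: 23,390 g ÷ 50 g/eq = 467.8 eq.
(b) NaHCO₃ supplies 1 eq per mole → 467.8 mol.
(b) Mass: 467.8 mol × 84 g/mol = 39,300 g.

(a) 5.87 kg; (b) 39.3 kg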